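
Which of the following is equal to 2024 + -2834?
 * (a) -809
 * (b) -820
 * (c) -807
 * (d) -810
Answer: d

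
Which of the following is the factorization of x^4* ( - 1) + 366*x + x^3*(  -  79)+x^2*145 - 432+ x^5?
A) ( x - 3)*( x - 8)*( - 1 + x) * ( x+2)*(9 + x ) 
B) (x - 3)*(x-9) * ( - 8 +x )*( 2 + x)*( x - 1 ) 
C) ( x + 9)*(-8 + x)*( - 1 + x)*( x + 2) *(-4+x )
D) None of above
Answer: A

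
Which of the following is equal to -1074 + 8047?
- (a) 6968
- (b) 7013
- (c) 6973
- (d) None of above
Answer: c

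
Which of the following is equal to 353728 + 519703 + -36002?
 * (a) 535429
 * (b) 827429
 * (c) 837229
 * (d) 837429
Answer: d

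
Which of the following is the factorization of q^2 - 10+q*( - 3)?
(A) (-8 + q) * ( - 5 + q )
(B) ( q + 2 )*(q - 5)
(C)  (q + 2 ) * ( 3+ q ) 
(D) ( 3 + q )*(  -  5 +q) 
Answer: B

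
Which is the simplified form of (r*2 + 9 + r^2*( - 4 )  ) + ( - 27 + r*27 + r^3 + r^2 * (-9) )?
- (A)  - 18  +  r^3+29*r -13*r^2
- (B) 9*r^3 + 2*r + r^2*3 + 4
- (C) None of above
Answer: A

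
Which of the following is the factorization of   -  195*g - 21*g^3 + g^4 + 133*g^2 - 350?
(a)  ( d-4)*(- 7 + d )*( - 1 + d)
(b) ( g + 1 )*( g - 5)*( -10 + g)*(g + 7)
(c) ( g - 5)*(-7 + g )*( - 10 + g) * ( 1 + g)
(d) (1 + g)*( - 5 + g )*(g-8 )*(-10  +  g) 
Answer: c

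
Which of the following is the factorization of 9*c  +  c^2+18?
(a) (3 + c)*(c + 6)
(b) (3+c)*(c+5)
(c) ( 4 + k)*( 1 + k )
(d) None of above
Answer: a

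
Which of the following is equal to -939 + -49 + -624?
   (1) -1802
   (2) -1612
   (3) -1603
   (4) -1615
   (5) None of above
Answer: 2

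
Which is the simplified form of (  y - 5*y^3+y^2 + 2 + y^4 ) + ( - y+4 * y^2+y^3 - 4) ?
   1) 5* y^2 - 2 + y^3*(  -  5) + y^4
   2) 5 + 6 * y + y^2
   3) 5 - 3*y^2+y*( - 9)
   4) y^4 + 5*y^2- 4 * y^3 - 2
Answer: 4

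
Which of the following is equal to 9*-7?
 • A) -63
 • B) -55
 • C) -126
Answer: A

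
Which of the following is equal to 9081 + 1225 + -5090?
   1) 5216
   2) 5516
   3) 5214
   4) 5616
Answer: 1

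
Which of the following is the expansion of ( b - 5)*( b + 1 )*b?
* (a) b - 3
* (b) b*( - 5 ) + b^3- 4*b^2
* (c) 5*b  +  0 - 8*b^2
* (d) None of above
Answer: b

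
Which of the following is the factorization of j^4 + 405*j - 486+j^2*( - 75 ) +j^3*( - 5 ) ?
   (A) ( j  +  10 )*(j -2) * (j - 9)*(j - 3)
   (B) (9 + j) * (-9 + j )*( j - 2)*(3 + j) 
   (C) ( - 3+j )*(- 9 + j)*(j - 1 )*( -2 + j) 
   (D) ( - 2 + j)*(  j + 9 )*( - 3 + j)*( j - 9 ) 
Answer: D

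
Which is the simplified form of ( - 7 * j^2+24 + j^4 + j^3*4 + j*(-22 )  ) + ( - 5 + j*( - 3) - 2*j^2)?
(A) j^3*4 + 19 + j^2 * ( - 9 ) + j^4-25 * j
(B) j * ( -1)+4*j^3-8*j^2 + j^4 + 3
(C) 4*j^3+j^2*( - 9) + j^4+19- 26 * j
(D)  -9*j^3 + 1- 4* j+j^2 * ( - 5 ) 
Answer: A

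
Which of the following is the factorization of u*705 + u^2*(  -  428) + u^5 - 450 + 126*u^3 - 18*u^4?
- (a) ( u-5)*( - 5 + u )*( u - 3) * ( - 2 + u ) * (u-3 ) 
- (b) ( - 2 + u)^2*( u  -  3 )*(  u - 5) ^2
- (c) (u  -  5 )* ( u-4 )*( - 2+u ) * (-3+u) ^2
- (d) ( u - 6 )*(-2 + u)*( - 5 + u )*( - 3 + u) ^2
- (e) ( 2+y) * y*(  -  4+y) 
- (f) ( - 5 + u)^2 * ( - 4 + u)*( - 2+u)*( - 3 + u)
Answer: a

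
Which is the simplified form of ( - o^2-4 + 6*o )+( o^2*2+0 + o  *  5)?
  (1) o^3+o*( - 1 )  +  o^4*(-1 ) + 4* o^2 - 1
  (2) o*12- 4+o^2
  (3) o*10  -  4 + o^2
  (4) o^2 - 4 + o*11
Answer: 4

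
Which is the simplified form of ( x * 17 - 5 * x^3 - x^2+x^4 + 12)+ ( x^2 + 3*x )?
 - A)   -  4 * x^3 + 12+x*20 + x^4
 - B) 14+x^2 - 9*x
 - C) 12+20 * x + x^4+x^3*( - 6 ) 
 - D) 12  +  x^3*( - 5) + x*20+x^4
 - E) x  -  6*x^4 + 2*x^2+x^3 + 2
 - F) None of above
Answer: D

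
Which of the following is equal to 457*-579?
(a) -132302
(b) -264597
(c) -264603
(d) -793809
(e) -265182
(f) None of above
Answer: c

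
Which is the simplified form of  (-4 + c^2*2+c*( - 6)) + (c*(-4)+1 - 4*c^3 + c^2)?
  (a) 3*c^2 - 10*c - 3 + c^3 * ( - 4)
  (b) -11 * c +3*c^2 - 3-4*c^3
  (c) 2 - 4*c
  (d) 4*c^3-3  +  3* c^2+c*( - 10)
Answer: a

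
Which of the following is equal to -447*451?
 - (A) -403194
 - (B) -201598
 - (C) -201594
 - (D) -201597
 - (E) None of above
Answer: D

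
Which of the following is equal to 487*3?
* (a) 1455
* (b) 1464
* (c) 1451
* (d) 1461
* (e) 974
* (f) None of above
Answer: d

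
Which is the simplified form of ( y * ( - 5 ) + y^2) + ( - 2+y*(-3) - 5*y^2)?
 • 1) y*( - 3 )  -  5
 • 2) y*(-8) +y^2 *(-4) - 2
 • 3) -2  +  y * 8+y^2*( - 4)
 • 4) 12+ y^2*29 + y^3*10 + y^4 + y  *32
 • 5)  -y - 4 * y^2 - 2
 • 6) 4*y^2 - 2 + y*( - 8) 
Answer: 2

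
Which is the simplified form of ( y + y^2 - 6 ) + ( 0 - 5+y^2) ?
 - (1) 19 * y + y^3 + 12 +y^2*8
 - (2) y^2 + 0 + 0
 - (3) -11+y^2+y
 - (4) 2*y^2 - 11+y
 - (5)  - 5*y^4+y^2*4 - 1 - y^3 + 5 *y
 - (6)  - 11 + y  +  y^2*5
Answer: 4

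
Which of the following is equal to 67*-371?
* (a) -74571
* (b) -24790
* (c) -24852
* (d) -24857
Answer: d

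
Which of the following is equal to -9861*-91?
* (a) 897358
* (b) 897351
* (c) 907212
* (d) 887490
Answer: b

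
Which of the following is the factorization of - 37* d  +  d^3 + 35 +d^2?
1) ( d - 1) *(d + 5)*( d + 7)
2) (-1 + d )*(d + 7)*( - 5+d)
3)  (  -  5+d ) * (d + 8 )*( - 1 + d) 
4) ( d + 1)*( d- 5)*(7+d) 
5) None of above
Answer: 2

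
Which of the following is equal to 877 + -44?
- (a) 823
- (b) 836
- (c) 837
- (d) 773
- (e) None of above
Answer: e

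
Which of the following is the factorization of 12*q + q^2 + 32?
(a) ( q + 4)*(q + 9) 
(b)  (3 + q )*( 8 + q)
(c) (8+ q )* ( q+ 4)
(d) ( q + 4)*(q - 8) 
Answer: c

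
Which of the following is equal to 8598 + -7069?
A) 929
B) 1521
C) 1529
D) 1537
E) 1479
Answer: C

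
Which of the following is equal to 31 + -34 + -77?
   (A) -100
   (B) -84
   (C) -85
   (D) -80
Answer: D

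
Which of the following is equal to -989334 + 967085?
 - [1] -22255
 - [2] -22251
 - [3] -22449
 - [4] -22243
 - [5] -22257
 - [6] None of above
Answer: 6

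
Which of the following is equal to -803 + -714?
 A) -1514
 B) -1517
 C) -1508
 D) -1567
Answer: B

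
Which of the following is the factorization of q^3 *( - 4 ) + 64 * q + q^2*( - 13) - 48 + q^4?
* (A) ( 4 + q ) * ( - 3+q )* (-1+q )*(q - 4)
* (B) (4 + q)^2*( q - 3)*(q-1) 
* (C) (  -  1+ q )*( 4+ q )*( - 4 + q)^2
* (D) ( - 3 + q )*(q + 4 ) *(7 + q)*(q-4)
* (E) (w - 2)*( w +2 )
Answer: A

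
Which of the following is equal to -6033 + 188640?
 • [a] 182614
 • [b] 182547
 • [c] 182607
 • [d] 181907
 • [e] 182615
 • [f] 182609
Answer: c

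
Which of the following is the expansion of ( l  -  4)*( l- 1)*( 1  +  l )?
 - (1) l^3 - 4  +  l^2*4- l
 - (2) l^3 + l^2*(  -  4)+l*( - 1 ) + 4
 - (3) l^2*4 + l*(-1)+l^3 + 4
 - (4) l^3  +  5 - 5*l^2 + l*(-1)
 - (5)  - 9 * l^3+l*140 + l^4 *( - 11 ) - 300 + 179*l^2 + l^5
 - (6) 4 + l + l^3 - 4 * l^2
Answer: 2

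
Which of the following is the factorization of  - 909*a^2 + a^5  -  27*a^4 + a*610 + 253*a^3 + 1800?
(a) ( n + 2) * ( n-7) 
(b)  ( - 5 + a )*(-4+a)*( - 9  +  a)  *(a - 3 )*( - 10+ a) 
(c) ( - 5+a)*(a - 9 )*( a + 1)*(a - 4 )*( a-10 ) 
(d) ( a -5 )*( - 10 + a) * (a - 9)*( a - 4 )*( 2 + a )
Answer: c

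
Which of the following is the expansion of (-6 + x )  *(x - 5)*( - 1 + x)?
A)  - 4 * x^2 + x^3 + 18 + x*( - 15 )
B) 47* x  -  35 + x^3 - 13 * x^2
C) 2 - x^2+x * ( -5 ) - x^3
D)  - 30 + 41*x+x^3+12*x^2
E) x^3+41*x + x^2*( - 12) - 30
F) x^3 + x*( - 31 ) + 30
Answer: E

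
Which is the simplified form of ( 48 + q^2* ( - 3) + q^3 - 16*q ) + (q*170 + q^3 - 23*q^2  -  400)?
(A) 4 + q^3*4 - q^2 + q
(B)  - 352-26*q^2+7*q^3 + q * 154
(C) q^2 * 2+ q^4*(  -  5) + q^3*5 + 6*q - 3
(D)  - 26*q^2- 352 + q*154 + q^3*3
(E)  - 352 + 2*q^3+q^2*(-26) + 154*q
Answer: E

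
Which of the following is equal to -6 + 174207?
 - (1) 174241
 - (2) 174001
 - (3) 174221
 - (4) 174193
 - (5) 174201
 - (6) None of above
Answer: 5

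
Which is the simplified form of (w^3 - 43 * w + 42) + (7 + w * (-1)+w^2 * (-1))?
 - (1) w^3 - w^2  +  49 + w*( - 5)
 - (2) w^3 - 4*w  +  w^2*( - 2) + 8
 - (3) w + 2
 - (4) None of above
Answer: 4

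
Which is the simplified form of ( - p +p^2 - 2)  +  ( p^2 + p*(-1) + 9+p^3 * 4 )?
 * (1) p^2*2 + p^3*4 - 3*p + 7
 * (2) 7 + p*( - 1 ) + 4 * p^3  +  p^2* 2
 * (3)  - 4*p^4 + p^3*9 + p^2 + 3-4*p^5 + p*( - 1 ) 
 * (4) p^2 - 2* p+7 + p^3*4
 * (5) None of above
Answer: 5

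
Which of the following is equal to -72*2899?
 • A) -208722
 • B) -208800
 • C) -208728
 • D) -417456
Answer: C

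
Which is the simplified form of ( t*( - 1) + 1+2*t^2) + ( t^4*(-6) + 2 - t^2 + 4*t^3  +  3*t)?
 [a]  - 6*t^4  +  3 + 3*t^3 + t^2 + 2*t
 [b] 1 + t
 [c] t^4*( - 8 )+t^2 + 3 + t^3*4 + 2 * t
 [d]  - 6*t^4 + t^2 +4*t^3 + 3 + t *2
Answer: d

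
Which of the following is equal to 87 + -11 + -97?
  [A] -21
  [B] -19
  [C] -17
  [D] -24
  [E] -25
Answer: A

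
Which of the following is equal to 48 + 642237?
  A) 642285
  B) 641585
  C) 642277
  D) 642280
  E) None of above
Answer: A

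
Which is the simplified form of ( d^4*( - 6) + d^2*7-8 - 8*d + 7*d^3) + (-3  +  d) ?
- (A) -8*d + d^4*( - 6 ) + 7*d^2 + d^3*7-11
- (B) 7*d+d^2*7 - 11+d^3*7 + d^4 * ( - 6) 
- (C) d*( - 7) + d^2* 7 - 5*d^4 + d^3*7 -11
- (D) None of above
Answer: D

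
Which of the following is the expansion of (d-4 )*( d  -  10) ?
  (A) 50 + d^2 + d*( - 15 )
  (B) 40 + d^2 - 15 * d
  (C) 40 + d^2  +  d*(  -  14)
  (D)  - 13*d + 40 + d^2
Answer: C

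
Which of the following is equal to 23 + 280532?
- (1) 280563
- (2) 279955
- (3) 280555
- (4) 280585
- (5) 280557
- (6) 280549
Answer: 3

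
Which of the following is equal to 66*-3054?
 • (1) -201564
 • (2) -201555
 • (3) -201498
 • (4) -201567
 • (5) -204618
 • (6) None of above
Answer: 1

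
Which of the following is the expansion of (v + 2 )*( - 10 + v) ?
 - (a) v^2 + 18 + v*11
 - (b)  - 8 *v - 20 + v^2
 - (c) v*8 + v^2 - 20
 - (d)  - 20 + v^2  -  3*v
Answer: b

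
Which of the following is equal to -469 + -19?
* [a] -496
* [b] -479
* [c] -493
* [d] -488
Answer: d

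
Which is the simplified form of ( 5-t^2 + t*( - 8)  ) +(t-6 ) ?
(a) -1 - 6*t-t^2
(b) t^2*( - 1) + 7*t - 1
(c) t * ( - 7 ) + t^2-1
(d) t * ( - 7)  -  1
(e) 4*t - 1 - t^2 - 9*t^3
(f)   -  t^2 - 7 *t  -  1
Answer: f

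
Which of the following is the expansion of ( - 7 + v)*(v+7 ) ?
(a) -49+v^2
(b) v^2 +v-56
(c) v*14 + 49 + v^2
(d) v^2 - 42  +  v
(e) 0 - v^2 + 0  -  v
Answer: a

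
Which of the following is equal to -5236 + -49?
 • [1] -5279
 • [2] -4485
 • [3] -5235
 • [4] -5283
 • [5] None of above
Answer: 5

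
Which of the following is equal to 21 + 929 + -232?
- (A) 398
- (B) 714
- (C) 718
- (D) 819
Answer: C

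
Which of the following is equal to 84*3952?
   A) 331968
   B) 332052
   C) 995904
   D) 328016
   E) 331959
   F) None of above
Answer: A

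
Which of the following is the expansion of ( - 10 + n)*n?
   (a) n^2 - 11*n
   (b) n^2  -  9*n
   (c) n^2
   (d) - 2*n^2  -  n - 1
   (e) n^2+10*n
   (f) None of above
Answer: f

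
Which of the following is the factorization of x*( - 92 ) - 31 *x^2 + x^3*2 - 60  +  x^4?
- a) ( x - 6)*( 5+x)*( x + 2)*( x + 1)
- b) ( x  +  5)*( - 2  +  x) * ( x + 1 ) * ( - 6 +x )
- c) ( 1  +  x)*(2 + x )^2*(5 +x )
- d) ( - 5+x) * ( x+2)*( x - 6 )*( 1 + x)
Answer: a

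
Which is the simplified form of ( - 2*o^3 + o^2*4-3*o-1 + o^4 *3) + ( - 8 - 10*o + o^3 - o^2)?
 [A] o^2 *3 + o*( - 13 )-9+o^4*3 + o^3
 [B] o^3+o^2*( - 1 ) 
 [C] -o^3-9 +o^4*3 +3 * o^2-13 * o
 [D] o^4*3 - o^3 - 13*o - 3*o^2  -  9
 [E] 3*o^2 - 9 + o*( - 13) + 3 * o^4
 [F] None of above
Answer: C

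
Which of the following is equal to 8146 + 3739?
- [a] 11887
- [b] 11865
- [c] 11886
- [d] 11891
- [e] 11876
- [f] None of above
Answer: f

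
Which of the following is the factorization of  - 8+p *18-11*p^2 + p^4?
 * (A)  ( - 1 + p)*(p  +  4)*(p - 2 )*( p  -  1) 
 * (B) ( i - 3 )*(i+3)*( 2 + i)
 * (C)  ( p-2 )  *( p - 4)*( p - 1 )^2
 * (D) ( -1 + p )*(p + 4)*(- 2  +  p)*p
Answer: A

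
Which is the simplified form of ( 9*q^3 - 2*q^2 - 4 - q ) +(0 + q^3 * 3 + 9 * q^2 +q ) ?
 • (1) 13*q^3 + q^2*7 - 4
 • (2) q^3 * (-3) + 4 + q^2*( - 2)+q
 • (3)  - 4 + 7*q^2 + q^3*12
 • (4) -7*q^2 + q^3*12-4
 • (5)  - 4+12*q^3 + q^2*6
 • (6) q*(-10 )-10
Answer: 3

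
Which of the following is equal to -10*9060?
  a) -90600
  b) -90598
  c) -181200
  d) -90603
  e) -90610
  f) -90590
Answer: a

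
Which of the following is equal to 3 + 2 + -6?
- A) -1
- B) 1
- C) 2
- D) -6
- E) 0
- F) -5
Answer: A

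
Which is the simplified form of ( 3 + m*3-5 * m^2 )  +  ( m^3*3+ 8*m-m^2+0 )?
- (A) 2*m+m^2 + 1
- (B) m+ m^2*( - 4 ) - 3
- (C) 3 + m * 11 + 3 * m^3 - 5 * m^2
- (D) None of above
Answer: D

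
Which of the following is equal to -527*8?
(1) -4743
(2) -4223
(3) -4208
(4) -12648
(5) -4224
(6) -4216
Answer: 6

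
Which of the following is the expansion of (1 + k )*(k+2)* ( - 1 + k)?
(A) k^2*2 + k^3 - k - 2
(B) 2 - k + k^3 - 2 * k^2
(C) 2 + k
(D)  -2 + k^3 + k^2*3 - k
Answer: A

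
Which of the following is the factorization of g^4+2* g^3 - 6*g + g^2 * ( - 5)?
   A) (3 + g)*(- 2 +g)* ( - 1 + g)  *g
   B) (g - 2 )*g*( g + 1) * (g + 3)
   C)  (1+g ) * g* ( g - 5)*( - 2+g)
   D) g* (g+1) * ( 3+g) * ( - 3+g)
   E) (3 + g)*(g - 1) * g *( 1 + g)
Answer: B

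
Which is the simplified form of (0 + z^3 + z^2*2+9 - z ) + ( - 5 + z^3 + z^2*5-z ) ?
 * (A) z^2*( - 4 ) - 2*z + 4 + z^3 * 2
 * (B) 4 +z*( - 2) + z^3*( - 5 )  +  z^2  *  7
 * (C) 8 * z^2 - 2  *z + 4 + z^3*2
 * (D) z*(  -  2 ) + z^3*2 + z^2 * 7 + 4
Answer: D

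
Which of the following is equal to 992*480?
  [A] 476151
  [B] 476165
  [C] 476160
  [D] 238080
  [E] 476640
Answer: C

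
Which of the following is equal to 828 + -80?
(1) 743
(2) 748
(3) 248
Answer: 2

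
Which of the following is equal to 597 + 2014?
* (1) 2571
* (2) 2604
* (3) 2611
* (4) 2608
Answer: 3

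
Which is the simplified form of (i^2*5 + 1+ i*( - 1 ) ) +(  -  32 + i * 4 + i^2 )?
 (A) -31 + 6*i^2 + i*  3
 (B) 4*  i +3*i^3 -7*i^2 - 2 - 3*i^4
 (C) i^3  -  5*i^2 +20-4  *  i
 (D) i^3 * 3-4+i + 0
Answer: A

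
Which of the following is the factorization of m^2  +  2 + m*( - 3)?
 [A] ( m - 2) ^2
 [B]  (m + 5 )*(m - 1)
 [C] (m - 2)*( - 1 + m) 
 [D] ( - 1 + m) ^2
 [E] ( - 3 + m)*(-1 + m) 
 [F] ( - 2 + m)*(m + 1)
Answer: C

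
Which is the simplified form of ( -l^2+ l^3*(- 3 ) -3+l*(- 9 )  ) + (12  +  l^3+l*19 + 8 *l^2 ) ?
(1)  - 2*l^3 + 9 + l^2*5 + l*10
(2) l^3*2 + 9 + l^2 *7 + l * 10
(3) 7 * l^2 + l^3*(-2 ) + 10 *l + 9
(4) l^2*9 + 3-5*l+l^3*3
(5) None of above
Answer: 3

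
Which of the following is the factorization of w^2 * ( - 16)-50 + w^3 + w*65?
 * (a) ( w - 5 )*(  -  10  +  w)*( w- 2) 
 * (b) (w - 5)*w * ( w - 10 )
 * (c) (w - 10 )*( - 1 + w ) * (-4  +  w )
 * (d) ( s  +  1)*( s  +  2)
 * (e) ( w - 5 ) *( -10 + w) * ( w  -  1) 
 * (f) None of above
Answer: e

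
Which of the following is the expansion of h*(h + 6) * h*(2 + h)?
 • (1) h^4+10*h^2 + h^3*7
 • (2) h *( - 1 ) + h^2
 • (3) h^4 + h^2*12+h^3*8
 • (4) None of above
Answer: 3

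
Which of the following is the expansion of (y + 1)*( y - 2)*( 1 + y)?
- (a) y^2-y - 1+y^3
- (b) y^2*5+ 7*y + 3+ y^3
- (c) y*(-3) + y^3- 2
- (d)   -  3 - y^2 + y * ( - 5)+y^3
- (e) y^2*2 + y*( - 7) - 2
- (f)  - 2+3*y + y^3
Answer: c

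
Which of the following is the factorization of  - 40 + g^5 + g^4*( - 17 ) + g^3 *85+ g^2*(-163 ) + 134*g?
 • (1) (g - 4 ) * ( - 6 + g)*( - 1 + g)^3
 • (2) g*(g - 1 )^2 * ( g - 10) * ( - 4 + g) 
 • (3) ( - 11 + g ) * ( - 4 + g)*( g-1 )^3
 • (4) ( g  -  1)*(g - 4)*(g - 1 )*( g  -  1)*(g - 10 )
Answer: 4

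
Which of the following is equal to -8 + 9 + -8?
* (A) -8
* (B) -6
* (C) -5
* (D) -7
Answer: D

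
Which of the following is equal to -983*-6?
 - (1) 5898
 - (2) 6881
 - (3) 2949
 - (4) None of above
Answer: 1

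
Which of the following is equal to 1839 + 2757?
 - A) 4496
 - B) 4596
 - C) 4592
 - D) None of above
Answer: B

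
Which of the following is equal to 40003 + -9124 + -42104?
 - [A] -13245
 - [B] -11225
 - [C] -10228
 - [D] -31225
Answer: B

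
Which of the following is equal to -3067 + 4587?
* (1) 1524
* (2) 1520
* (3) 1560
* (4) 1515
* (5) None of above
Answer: 2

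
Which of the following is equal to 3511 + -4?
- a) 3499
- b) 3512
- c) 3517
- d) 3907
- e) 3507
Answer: e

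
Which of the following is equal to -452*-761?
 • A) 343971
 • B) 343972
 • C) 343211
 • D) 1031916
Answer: B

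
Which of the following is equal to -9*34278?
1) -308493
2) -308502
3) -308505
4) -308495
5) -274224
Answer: 2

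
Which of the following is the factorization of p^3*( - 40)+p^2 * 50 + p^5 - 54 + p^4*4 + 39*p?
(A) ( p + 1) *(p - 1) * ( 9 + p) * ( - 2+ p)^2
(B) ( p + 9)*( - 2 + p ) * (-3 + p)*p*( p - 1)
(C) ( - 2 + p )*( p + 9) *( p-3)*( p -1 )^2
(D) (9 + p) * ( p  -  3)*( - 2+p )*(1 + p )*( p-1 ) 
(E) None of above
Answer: D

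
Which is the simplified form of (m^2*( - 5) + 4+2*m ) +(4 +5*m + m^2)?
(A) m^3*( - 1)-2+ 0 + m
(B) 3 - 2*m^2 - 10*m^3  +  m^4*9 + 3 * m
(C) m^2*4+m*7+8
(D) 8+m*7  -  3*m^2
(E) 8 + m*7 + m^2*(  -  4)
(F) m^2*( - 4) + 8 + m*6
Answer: E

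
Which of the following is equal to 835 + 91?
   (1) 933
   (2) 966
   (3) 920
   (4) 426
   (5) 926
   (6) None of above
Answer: 5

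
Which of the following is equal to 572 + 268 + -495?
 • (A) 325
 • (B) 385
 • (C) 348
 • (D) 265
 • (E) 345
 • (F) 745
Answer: E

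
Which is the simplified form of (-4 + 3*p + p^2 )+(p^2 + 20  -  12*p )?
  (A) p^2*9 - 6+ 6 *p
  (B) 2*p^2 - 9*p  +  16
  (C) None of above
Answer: B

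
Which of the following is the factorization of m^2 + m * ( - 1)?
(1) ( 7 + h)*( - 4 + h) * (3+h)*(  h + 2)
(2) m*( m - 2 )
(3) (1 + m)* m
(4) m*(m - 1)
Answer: 4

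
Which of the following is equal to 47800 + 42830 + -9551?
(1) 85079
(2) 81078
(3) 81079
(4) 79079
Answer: 3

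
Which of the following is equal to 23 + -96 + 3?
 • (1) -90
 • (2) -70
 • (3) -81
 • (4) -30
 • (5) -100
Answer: 2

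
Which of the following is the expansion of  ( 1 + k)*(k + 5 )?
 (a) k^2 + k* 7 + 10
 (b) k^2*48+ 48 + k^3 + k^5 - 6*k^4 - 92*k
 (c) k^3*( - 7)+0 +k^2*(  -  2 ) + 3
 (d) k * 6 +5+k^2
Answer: d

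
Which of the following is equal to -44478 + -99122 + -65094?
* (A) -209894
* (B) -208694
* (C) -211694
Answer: B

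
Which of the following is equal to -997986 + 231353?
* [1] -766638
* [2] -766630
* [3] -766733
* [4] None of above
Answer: 4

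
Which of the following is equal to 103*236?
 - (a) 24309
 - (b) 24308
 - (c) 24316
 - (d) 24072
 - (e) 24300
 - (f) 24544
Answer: b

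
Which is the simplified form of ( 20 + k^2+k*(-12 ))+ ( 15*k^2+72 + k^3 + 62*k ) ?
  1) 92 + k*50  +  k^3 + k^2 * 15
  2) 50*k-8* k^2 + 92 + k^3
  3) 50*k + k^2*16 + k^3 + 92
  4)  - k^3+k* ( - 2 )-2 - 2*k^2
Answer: 3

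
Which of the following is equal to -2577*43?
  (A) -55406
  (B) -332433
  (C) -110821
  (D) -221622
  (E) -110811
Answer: E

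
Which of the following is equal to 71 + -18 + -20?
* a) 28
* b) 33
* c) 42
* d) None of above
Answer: b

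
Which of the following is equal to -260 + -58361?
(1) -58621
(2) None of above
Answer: 1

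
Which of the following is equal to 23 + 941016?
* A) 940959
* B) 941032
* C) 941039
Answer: C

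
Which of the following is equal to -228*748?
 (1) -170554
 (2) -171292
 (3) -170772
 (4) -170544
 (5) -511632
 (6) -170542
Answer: 4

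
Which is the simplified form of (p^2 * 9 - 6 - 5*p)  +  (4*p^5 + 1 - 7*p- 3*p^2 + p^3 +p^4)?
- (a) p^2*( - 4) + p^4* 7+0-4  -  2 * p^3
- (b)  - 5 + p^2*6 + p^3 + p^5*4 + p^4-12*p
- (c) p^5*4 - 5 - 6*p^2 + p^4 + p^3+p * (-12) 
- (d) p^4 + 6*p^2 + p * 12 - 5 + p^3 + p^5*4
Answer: b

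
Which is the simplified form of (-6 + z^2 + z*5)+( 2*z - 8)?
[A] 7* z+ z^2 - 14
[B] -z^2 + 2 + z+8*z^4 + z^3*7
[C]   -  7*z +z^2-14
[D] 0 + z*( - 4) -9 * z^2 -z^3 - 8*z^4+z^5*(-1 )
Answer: A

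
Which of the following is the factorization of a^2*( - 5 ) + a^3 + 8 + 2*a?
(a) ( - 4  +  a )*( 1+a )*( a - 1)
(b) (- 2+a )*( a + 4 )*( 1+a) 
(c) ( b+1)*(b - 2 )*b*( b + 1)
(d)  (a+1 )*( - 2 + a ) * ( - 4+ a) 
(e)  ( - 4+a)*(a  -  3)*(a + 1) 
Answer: d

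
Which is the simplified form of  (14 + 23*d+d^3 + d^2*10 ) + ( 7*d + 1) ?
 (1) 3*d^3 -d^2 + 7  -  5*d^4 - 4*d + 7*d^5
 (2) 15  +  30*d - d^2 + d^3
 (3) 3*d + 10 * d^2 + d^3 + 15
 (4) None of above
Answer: 4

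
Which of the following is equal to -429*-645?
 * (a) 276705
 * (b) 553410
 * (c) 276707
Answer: a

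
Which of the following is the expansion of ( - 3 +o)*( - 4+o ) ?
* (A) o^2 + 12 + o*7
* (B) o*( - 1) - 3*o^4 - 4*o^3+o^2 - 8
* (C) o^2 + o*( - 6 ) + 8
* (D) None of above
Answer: D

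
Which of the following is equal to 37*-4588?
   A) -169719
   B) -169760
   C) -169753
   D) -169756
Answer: D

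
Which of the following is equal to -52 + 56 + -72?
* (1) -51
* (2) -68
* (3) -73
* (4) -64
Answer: 2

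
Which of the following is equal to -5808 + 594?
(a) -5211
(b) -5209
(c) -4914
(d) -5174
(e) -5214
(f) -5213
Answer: e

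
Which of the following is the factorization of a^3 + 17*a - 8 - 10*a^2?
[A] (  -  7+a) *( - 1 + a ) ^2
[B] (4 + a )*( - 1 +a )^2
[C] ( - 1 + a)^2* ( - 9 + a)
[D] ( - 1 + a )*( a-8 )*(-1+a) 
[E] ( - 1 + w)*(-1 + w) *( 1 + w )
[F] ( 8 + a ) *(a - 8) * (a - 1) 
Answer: D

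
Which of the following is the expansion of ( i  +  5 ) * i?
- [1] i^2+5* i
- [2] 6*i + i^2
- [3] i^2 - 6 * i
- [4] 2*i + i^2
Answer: 1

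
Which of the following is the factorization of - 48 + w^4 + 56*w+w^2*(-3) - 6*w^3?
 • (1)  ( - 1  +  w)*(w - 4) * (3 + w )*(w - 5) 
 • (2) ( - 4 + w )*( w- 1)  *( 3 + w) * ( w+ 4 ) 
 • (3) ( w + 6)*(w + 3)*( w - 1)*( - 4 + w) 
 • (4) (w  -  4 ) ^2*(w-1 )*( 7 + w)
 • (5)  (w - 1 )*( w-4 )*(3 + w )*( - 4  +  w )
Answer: 5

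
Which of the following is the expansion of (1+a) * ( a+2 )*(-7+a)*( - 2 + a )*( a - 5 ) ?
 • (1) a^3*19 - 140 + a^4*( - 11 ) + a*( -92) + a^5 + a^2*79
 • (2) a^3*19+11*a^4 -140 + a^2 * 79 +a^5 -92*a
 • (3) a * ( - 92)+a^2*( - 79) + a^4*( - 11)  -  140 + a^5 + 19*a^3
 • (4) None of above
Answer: 1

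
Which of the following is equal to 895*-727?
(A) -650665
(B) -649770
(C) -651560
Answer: A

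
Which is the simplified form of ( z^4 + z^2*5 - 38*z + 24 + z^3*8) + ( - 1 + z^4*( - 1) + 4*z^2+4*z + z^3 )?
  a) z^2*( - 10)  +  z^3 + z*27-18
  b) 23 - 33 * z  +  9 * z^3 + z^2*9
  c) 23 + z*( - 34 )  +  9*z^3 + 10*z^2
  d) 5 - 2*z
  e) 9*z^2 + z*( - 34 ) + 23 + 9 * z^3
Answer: e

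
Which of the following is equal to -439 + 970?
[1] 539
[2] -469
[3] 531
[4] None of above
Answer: 3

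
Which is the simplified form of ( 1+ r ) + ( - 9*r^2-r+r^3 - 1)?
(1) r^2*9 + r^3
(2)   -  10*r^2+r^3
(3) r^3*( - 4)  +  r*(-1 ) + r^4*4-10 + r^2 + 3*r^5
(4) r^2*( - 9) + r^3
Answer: 4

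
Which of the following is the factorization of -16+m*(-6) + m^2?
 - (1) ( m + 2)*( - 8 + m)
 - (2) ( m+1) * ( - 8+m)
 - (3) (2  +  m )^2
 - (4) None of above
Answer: 1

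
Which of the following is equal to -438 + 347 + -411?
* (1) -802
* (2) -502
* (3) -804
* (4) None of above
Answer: 2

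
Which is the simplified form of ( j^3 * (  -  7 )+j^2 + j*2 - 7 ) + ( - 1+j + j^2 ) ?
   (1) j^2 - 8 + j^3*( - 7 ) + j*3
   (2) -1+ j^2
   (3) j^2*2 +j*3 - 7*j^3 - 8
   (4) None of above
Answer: 3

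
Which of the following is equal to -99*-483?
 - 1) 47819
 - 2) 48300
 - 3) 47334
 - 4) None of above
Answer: 4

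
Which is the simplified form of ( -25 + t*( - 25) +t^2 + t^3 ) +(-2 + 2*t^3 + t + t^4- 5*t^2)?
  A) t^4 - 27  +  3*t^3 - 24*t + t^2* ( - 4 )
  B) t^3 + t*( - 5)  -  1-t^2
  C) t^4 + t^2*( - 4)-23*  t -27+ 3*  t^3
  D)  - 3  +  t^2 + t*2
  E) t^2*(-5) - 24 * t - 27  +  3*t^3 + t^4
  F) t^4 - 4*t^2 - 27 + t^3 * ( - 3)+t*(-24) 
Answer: A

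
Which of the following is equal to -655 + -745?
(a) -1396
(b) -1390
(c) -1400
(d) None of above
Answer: c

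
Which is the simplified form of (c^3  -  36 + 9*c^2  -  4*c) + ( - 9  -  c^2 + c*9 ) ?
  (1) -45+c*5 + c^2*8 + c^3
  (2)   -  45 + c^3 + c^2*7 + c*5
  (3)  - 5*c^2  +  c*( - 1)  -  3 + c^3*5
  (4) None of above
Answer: 1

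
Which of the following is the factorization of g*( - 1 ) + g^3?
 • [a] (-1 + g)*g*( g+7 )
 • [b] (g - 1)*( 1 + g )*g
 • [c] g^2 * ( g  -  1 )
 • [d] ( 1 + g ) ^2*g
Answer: b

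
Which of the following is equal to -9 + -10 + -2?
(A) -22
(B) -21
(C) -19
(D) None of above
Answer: B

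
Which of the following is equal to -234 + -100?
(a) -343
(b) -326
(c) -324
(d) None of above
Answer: d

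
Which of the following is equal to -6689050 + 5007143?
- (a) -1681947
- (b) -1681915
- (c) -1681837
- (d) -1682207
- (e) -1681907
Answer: e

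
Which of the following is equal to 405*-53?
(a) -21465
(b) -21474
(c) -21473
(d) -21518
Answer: a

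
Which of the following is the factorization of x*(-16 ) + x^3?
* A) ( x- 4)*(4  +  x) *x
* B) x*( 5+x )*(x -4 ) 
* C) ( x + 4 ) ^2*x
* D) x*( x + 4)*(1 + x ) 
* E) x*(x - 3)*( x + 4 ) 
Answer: A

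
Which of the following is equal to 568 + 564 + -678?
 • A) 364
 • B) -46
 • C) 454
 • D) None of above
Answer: C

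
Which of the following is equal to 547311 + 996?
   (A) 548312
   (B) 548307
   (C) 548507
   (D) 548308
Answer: B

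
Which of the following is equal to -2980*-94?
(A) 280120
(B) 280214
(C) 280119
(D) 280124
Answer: A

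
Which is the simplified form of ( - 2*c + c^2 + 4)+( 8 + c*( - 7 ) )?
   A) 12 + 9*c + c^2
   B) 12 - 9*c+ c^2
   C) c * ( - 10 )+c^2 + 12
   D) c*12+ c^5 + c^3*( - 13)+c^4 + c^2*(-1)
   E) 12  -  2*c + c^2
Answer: B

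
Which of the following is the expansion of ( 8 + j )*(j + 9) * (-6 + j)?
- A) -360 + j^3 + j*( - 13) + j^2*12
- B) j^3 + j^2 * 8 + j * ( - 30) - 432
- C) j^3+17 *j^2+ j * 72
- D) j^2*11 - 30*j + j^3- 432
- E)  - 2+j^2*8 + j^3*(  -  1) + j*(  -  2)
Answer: D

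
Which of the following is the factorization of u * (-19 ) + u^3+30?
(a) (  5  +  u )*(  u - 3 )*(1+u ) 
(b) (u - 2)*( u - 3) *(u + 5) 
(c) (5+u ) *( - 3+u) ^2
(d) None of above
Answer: b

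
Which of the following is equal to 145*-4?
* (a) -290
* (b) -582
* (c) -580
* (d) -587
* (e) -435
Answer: c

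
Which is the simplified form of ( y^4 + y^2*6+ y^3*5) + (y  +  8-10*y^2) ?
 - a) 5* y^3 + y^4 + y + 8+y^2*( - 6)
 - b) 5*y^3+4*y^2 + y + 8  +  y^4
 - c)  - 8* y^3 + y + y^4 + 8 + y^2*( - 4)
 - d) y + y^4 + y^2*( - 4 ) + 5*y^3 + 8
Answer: d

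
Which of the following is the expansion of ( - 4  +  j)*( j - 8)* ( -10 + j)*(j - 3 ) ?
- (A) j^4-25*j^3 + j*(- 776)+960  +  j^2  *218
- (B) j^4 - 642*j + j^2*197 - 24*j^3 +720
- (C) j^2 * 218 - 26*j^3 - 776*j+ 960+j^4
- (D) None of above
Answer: A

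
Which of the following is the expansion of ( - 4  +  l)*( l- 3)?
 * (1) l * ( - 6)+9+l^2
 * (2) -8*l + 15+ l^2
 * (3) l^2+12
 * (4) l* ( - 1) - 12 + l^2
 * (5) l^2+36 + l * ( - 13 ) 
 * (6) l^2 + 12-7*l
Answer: 6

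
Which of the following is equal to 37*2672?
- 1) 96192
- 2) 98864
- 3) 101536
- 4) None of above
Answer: 2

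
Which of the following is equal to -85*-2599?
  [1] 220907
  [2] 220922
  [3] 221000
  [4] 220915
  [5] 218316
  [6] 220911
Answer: 4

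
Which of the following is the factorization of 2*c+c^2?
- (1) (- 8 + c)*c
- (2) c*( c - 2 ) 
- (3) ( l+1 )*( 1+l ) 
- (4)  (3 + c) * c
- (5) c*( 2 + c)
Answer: 5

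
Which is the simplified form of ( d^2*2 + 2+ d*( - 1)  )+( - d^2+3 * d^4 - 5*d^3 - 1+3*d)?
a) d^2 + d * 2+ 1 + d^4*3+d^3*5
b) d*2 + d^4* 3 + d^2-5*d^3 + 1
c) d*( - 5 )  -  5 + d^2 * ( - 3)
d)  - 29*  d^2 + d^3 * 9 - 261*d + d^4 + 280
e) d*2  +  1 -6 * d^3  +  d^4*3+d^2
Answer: b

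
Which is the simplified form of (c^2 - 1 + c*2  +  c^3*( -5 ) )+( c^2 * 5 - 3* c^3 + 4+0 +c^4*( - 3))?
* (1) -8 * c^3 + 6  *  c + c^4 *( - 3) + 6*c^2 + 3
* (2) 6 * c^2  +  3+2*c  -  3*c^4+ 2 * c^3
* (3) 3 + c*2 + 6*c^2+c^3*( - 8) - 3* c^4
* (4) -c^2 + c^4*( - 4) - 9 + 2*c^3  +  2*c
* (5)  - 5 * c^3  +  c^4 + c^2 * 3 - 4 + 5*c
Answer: 3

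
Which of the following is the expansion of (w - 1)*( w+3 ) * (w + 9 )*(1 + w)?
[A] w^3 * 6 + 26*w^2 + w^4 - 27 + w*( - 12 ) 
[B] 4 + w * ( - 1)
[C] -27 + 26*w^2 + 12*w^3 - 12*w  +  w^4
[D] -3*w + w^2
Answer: C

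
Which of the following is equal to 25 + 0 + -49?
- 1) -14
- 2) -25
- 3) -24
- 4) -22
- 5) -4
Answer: 3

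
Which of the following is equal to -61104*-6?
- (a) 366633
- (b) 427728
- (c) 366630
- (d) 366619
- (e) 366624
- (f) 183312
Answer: e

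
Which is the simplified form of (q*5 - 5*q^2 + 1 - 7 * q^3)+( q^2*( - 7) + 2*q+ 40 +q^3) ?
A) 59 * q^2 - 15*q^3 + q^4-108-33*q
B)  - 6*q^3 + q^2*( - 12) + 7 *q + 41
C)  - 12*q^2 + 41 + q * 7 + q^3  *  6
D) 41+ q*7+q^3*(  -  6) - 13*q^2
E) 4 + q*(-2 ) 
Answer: B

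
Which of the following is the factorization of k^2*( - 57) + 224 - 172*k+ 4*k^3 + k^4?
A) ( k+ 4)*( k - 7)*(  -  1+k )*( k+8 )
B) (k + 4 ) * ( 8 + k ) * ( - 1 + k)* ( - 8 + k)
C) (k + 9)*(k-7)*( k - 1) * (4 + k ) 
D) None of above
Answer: A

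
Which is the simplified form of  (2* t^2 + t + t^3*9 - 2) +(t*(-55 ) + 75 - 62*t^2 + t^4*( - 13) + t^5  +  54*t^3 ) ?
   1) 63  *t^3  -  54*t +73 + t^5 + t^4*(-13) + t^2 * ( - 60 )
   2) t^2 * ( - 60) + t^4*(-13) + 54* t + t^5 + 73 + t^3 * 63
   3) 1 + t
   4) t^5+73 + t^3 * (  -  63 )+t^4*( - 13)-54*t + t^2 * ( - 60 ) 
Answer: 1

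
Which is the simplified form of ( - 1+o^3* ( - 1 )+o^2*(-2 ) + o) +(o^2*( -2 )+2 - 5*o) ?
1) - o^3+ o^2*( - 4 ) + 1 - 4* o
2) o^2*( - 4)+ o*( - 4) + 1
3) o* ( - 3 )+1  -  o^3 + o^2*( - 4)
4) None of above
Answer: 1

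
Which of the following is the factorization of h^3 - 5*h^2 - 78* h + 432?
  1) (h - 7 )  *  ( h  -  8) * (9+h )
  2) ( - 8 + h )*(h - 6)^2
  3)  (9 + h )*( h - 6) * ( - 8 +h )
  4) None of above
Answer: 3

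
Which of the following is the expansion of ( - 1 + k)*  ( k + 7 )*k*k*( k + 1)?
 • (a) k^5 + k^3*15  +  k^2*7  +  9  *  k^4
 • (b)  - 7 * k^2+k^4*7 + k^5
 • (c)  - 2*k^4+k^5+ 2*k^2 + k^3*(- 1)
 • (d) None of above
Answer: d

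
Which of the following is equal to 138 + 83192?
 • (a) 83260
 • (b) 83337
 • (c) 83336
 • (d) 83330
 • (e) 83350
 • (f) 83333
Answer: d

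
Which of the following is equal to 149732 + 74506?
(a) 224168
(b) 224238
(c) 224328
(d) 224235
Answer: b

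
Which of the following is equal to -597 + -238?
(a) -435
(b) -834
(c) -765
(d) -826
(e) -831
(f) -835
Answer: f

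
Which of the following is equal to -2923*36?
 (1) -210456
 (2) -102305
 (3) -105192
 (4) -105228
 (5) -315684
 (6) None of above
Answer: 4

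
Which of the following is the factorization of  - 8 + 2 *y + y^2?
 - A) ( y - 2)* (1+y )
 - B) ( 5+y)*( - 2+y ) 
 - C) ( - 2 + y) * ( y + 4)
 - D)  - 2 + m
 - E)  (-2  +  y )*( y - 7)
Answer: C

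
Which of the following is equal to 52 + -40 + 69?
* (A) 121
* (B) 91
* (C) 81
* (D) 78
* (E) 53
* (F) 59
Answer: C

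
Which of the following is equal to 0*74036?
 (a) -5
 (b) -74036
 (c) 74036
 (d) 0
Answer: d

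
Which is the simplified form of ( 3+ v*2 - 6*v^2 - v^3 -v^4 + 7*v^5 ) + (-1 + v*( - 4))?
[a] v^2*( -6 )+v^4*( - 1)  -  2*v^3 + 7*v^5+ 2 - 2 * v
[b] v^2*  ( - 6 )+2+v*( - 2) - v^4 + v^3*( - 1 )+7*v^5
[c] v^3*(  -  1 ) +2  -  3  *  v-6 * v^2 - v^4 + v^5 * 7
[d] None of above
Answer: b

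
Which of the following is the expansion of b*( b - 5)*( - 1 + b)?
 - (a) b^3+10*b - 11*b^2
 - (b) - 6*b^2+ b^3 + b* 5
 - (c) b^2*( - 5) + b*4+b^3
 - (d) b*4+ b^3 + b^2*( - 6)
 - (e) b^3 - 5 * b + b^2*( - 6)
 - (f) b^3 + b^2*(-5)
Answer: b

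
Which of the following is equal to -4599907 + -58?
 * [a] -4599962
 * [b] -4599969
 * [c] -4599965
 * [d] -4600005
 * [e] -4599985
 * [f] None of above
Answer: c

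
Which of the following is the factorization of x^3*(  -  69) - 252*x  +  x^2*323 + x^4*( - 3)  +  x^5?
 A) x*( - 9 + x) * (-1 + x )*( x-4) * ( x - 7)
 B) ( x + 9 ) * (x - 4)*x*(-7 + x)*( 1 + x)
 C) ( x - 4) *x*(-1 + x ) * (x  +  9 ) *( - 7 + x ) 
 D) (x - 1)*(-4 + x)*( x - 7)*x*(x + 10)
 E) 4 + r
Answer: C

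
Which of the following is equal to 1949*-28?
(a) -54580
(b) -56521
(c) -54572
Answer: c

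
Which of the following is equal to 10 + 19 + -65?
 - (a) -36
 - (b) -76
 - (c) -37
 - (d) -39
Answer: a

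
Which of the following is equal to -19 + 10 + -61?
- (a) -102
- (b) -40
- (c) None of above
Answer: c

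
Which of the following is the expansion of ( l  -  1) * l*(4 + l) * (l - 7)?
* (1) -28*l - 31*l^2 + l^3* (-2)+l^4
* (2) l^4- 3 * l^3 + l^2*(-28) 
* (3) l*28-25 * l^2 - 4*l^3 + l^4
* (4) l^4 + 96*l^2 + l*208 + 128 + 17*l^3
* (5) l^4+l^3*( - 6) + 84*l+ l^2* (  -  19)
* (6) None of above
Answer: 3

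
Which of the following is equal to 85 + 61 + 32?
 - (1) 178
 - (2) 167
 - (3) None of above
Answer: 1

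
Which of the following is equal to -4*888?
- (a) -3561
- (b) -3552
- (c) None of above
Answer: b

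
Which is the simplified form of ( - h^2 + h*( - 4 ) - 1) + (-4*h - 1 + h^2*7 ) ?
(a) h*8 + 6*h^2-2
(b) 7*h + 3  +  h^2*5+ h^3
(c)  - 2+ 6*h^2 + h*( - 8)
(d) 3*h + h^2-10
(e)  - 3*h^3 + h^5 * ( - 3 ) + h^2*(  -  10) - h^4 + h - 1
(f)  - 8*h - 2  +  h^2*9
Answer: c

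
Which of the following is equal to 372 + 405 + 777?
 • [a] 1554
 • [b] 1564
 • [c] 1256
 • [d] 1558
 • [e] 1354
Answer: a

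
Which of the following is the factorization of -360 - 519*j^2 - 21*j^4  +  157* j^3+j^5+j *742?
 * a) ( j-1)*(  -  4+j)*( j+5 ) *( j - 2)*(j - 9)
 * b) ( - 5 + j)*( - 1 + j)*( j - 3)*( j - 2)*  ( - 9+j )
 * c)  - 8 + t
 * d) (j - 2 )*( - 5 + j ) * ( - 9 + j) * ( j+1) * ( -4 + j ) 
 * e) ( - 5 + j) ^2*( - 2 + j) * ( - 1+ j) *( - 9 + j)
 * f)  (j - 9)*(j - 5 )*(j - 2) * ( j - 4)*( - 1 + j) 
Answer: f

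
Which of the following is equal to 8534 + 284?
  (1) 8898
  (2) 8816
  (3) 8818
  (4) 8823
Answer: 3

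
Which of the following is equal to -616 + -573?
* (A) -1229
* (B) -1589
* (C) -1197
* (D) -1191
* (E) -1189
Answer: E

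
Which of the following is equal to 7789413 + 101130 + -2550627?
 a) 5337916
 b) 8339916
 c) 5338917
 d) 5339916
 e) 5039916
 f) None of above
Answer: d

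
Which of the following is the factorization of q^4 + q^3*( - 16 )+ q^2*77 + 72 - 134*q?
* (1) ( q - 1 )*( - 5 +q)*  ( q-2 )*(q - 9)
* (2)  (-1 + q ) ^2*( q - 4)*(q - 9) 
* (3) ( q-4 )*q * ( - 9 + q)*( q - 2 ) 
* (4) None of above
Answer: 4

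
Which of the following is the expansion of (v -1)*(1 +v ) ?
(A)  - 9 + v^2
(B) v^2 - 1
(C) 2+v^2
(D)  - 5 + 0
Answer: B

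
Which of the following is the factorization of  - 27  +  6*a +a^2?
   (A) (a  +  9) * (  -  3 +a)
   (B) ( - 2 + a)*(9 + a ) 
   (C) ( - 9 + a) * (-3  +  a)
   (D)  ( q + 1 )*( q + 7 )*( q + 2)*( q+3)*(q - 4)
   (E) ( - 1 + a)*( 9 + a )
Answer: A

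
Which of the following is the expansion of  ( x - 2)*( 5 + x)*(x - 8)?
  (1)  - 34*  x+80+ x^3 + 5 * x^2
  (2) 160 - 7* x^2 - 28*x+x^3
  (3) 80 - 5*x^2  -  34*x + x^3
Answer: 3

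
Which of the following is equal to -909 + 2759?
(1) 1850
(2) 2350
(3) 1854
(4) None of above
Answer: 1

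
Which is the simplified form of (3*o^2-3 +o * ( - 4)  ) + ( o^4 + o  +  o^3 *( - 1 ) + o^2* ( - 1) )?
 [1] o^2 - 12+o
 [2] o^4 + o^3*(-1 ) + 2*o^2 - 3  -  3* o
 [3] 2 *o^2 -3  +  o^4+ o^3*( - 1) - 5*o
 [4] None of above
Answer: 2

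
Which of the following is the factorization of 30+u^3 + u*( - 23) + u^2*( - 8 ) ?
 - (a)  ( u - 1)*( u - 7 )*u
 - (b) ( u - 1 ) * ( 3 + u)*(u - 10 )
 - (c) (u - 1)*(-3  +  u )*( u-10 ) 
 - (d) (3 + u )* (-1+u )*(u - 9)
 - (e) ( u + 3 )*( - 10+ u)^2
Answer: b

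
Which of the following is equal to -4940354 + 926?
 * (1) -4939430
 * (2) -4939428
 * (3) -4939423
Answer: 2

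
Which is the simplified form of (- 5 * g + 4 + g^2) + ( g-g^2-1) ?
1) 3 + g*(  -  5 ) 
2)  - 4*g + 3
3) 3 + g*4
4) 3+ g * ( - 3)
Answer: 2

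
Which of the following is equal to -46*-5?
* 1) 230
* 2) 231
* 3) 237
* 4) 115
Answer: 1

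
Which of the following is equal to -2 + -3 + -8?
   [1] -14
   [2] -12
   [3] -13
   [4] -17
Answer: 3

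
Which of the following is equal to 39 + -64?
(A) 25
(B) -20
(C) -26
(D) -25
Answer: D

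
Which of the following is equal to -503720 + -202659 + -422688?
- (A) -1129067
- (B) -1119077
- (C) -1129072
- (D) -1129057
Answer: A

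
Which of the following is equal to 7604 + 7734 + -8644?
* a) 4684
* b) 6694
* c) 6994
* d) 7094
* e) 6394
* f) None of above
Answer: b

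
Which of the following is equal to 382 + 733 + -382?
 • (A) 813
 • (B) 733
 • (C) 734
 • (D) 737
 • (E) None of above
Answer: B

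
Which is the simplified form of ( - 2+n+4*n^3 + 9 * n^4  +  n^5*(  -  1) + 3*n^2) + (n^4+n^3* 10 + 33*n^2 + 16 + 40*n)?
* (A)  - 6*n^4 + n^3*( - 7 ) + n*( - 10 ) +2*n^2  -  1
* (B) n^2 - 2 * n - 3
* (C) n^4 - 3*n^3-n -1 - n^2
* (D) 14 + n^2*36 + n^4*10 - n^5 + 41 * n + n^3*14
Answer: D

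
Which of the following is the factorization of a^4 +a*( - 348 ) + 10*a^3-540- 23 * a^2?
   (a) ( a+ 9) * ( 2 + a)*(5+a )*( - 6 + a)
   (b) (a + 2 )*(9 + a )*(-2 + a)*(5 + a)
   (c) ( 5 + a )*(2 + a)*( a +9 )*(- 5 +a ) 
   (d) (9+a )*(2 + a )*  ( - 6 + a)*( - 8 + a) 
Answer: a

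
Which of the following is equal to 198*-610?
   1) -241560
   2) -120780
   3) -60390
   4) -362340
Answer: 2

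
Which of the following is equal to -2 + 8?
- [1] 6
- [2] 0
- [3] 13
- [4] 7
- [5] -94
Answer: 1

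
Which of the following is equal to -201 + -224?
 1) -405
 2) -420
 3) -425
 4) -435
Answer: 3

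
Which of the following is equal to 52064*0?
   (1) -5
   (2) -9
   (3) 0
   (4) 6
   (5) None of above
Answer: 3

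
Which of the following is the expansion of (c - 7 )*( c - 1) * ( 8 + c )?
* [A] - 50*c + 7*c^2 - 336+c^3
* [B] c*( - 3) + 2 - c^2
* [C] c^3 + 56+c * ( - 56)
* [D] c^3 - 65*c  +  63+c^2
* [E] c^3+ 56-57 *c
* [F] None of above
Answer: E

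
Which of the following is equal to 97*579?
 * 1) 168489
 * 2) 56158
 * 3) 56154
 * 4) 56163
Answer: 4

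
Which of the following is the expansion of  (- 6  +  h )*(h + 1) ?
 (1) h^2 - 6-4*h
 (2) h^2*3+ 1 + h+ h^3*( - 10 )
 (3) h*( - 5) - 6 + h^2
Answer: 3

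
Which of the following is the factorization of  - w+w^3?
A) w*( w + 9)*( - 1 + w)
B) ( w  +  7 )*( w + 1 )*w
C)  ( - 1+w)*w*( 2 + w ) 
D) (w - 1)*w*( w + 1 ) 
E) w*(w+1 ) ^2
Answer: D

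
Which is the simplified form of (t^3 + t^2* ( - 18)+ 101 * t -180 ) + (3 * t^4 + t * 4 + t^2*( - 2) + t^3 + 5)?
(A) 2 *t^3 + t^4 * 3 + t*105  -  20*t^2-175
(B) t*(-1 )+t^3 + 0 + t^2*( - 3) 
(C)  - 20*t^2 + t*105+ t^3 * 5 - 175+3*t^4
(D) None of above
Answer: A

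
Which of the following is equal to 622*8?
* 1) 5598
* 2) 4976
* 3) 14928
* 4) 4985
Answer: 2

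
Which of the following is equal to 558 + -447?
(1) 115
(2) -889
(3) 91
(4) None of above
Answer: 4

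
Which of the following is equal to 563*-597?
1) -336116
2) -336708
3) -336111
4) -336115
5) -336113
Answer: 3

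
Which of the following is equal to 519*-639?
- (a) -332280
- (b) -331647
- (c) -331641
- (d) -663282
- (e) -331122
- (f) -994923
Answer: c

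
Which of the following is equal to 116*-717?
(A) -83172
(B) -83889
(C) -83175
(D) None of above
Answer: A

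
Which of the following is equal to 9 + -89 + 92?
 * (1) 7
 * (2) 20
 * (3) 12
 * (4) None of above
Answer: 3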